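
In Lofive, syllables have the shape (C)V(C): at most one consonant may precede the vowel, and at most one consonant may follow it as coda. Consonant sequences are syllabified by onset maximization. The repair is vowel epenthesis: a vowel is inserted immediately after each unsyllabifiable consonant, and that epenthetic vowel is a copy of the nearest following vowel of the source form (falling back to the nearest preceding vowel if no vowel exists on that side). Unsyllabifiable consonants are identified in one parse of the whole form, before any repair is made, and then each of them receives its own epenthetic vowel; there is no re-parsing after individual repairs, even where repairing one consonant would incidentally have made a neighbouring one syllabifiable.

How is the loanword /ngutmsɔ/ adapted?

Under (C)V(C), the unsyllabifiable consonants are /n/, /m/ (at most one coda consonant is licensed; onsets are limited to one consonant).
Epenthesis after each stranded consonant: /n/ → /nu/, /m/ → /mɔ/.

nugutmɔsɔ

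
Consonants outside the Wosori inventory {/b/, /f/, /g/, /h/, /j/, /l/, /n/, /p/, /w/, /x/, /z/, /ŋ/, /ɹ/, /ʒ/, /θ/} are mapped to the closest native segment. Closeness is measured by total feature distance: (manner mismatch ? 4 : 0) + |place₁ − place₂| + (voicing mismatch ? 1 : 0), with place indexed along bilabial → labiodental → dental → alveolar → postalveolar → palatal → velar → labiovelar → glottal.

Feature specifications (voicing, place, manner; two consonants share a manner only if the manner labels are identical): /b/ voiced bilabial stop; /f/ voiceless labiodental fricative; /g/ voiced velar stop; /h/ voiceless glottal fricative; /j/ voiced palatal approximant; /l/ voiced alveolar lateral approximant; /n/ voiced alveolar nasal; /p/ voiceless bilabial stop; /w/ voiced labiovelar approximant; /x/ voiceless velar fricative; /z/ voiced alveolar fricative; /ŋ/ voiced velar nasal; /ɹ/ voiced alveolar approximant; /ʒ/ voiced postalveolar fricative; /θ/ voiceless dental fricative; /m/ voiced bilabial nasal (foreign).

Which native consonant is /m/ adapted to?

n

/n/ is closest: same manner (nasal), place distance 3 (bilabial→alveolar), same voicing; total 3. Next closest is /b/ at distance 4.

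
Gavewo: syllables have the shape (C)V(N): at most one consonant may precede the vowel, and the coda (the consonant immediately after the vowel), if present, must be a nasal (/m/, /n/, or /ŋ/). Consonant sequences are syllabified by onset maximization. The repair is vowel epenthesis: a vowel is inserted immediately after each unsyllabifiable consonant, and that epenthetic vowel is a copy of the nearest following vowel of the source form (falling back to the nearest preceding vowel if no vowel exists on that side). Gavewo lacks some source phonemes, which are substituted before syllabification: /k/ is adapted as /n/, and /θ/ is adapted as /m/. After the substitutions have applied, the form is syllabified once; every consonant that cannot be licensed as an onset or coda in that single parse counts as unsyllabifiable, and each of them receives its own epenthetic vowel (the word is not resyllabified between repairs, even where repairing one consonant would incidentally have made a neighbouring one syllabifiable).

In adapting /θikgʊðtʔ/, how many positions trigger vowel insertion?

3

After substitution the input is /mingʊðtʔ/.
The unsyllabifiable consonants are /ð/, /t/, /ʔ/; each receives one epenthetic vowel.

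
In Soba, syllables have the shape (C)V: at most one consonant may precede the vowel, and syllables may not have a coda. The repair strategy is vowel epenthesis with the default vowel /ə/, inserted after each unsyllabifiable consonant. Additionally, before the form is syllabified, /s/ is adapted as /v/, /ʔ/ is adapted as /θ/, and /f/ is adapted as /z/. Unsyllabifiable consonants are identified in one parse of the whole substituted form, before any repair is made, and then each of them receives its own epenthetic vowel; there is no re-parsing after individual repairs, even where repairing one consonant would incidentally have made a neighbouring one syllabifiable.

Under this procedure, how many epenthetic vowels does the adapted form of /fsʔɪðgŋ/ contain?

5

After substitution the input is /zvθɪðgŋ/.
The unsyllabifiable consonants are /z/, /v/, /ð/, /g/, /ŋ/; each receives one epenthetic vowel.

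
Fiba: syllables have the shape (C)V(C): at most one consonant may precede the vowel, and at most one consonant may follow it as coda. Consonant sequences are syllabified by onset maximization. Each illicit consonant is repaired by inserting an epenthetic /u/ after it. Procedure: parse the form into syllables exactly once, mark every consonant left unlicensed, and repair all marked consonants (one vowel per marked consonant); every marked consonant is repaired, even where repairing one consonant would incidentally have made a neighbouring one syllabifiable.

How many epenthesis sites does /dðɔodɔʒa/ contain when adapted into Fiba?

1

The unsyllabifiable consonants are /d/; each receives one epenthetic vowel.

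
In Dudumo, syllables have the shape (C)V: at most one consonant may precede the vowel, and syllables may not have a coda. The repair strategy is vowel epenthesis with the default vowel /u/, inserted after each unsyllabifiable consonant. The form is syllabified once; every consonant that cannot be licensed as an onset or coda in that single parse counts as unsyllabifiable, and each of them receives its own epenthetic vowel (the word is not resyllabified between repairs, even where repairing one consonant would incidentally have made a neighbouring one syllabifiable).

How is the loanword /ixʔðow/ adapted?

Under (C)V, the unsyllabifiable consonants are /x/, /ʔ/, /w/ (no codas are permitted; onsets are limited to one consonant).
Each unlicensed consonant becomes the onset of a new syllable: /x/ → /xu/, /ʔ/ → /ʔu/, /w/ → /wu/.

ixuʔuðowu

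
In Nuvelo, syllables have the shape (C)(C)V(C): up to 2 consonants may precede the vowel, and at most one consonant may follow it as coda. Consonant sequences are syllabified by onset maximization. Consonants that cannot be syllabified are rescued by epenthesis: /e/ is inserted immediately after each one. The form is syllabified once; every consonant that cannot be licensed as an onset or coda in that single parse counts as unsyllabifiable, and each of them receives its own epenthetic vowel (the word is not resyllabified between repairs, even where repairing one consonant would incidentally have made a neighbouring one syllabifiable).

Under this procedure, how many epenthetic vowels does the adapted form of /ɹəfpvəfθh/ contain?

2

The unsyllabifiable consonants are /θ/, /h/; each receives one epenthetic vowel.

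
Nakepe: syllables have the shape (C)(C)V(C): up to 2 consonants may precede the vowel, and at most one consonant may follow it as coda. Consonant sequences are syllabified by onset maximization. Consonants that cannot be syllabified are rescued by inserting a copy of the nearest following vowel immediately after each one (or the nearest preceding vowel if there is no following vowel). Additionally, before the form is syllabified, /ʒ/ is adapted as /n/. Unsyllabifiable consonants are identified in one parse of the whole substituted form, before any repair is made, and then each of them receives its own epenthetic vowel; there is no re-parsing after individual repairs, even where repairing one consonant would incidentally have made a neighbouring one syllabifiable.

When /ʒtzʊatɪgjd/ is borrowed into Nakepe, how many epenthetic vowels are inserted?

After substitution the input is /ntzʊatɪgjd/.
The unsyllabifiable consonants are /n/, /j/, /d/; each receives one epenthetic vowel.

3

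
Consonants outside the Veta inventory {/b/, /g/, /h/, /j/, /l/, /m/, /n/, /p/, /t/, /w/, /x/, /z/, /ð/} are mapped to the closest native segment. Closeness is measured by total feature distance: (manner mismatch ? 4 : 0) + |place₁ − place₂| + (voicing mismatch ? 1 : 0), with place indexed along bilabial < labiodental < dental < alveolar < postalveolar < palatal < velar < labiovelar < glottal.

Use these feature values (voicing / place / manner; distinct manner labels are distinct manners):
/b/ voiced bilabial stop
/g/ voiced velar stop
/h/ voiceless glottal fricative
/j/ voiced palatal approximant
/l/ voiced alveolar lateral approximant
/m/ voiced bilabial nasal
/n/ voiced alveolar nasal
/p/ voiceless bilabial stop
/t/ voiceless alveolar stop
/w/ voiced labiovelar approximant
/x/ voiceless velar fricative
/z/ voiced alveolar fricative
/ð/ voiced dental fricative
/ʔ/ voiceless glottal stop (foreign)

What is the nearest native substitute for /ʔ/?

/g/ is closest: same manner (stop), place distance 2 (glottal→velar), voicing differs (+1); total 3. Next closest is /h/ at distance 4.

g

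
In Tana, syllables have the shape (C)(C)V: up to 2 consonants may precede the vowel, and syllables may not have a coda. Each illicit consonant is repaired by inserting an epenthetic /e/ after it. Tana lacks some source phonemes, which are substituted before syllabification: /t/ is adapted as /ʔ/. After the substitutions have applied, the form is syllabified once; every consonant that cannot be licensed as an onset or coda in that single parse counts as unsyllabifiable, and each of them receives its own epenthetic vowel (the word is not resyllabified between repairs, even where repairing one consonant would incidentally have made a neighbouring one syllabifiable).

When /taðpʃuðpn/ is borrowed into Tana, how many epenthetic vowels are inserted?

4

After substitution the input is /ʔaðpʃuðpn/.
The unsyllabifiable consonants are /ð/, /ð/, /p/, /n/; each receives one epenthetic vowel.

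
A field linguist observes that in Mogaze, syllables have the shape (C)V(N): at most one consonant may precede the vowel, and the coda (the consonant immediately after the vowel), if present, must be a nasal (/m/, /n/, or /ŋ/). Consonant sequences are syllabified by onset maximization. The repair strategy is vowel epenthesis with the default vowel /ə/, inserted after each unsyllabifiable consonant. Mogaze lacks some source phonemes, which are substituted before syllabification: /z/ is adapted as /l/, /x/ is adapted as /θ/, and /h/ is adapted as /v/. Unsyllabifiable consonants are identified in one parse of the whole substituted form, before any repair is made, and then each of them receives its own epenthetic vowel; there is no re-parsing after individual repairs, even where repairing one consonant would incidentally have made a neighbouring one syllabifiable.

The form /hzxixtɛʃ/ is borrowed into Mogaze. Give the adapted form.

Substitution: /h/ → /v/, /z/ → /l/, /x/ → /θ/, giving /vlθiθtɛʃ/.
Under (C)V(N), the unsyllabifiable consonants are /v/, /l/, /θ/, /ʃ/ (only a nasal (/m/, /n/, or /ŋ/) is licensed in coda position; onsets are limited to one consonant).
Inserting the epenthetic vowel yields /v/ → /və/, /l/ → /lə/, /θ/ → /θə/, /ʃ/ → /ʃə/.

vələθiθətɛʃə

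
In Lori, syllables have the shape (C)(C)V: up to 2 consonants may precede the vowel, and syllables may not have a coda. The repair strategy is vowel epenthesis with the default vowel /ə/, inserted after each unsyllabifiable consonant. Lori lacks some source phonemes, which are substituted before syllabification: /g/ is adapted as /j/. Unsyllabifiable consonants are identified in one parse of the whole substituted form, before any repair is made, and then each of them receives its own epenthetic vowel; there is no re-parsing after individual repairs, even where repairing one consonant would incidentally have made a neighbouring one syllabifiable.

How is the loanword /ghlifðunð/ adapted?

Substitution: /g/ → /j/, giving /jhlifðunð/.
The consonants /j/, /n/, /ð/ cannot be parsed into a legal (C)(C)V syllable (no codas are permitted; onsets may contain at most 2 consonants).
Epenthesis after each stranded consonant: /j/ → /jə/, /n/ → /nə/, /ð/ → /ðə/.

jəhlifðunəðə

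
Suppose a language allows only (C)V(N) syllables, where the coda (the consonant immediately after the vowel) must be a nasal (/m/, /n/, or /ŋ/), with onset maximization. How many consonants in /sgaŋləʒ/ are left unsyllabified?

2

Under (C)V(N), the unsyllabifiable consonants are /s/, /ʒ/ (only a nasal (/m/, /n/, or /ŋ/) is licensed in coda position; onsets are limited to one consonant).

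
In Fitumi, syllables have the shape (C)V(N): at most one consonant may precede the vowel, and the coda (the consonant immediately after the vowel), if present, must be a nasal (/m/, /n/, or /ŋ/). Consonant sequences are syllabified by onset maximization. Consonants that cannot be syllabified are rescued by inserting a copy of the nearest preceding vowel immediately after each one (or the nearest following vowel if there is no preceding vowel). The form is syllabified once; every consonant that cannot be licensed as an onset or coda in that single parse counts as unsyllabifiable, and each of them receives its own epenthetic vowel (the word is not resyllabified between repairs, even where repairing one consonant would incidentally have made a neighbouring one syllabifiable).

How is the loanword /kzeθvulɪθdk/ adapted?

Syllabifying with onset maximization leaves /k/, /θ/, /θ/, /d/, /k/ stranded (only a nasal (/m/, /n/, or /ŋ/) is licensed in coda position; onsets are limited to one consonant).
Epenthesis after each stranded consonant: /k/ → /ke/, /θ/ → /θe/, /θ/ → /θɪ/, /d/ → /dɪ/, /k/ → /kɪ/.

kezeθevulɪθɪdɪkɪ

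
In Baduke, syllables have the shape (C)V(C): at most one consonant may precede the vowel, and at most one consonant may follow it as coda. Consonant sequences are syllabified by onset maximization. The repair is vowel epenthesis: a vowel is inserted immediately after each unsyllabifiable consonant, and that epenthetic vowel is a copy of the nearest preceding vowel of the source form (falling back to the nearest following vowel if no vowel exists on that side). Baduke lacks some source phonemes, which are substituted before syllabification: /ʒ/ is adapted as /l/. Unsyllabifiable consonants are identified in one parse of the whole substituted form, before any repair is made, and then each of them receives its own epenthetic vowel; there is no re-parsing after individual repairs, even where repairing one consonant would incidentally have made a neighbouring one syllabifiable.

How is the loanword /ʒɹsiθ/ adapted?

Substitution: /ʒ/ → /l/, giving /lɹsiθ/.
Syllabifying with onset maximization leaves /l/, /ɹ/ stranded (at most one coda consonant is licensed; onsets are limited to one consonant).
Each unlicensed consonant becomes the onset of a new syllable: /l/ → /li/, /ɹ/ → /ɹi/.

liɹisiθ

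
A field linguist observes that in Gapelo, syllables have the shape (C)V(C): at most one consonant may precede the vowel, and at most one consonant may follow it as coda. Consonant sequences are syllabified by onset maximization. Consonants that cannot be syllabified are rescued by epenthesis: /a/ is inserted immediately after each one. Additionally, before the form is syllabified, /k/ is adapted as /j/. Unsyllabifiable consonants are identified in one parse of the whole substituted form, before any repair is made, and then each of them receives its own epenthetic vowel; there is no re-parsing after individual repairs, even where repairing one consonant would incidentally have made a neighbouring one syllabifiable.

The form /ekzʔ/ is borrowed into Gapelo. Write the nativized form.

ejzaʔa

Substitution: /k/ → /j/, giving /ejzʔ/.
Under (C)V(C), the unsyllabifiable consonants are /z/, /ʔ/ (at most one coda consonant is licensed; onsets are limited to one consonant).
Epenthesis after each stranded consonant: /z/ → /za/, /ʔ/ → /ʔa/.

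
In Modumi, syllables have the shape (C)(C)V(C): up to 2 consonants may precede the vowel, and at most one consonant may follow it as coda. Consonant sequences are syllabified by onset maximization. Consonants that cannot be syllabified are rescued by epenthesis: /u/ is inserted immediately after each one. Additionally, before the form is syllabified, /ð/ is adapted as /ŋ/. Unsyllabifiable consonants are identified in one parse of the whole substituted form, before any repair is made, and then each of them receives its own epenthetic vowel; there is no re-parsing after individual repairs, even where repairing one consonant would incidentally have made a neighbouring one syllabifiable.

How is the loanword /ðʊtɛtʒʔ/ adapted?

ŋʊtɛtʒuʔu

Substitution: /ð/ → /ŋ/, giving /ŋʊtɛtʒʔ/.
Syllabifying with onset maximization leaves /ʒ/, /ʔ/ stranded (at most one coda consonant is licensed; onsets may contain at most 2 consonants).
Inserting the epenthetic vowel yields /ʒ/ → /ʒu/, /ʔ/ → /ʔu/.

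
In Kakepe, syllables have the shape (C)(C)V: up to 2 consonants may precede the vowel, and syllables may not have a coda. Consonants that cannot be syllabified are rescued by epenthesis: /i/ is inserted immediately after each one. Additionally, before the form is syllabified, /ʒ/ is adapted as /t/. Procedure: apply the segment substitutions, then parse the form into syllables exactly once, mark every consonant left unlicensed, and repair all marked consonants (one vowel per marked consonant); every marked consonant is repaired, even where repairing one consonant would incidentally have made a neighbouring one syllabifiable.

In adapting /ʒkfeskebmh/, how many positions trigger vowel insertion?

After substitution the input is /tkfeskebmh/.
The unsyllabifiable consonants are /t/, /b/, /m/, /h/; each receives one epenthetic vowel.

4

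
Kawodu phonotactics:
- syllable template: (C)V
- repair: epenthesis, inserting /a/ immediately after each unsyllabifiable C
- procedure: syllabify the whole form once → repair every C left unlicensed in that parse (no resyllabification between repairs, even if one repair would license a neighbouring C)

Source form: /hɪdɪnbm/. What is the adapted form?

Under (C)V, the unsyllabifiable consonants are /n/, /b/, /m/ (no codas are permitted; onsets are limited to one consonant).
Inserting the epenthetic vowel yields /n/ → /na/, /b/ → /ba/, /m/ → /ma/.

hɪdɪnabama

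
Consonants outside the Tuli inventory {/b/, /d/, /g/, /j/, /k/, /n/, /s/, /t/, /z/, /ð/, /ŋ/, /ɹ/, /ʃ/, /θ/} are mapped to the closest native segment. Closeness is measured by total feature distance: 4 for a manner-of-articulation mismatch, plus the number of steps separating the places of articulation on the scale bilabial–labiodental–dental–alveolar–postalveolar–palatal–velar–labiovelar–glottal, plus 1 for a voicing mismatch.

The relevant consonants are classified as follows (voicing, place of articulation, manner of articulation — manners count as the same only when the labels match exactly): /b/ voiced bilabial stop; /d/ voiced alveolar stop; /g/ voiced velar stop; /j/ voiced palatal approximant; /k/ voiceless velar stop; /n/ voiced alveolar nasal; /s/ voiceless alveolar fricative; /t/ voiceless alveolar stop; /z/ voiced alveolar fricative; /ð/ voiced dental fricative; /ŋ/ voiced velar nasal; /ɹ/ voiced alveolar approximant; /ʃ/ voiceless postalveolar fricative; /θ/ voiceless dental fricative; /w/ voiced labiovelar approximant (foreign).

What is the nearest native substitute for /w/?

j

/j/ is closest: same manner (approximant), place distance 2 (labiovelar→palatal), same voicing; total 2. Next closest is /ɹ/ at distance 4.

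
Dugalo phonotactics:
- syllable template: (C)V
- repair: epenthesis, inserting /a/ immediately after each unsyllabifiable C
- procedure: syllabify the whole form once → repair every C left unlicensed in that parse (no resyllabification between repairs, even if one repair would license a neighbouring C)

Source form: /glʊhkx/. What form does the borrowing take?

The consonants /g/, /h/, /k/, /x/ cannot be parsed into a legal (C)V syllable (no codas are permitted; onsets are limited to one consonant).
Each unlicensed consonant becomes the onset of a new syllable: /g/ → /ga/, /h/ → /ha/, /k/ → /ka/, /x/ → /xa/.

galʊhakaxa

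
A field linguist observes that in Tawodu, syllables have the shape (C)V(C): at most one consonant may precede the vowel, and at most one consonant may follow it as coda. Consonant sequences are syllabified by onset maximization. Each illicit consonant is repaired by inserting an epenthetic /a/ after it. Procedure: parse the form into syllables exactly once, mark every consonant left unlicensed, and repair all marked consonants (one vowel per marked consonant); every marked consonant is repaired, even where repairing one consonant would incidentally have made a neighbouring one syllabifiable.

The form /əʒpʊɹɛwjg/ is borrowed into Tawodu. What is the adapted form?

Under (C)V(C), the unsyllabifiable consonants are /j/, /g/ (at most one coda consonant is licensed; onsets are limited to one consonant).
Epenthesis after each stranded consonant: /j/ → /ja/, /g/ → /ga/.

əʒpʊɹɛwjaga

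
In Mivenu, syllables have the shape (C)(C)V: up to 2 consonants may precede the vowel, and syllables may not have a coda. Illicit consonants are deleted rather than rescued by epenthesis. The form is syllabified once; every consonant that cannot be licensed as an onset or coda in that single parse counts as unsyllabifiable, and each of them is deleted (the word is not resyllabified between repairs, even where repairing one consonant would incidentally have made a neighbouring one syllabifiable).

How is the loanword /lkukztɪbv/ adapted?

lkuztɪ

The consonants /k/, /b/, /v/ cannot be parsed into a legal (C)(C)V syllable (no codas are permitted; onsets may contain at most 2 consonants).
Deletion applies to /k/, /b/, /v/.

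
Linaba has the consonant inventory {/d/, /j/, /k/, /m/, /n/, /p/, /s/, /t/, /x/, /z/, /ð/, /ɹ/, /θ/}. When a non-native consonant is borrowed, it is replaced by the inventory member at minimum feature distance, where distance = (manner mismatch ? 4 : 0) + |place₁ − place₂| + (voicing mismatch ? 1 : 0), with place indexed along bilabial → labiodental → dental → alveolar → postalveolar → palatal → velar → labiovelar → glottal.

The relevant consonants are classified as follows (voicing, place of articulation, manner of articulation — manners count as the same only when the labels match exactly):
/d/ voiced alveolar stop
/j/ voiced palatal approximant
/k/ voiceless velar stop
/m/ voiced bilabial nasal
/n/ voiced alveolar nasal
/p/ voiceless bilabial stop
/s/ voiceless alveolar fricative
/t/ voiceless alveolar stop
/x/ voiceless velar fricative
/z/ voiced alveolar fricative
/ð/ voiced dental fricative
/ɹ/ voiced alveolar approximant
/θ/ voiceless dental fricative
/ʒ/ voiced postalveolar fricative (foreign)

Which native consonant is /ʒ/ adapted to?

/z/ is closest: same manner (fricative), place distance 1 (postalveolar→alveolar), same voicing; total 1. Next closest is /s/ at distance 2.

z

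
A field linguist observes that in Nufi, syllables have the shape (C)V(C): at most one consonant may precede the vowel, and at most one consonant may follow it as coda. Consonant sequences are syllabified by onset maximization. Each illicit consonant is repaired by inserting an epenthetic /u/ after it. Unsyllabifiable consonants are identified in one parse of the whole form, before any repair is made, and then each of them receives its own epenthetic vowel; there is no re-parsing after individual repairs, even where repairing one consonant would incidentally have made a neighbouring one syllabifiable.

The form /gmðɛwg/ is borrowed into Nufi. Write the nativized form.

Under (C)V(C), the unsyllabifiable consonants are /g/, /m/, /g/ (at most one coda consonant is licensed; onsets are limited to one consonant).
Each unlicensed consonant becomes the onset of a new syllable: /g/ → /gu/, /m/ → /mu/, /g/ → /gu/.

gumuðɛwgu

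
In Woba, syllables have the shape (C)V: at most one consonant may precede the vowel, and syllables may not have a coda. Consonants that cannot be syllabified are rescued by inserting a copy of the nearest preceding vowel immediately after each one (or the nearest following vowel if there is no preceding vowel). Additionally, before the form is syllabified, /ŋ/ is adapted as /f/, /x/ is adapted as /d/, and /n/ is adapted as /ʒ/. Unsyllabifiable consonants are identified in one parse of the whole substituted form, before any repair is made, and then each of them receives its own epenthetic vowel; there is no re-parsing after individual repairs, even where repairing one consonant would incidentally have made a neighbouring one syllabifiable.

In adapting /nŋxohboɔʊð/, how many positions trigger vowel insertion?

After substitution the input is /ʒfdohboɔʊð/.
The unsyllabifiable consonants are /ʒ/, /f/, /h/, /ð/; each receives one epenthetic vowel.

4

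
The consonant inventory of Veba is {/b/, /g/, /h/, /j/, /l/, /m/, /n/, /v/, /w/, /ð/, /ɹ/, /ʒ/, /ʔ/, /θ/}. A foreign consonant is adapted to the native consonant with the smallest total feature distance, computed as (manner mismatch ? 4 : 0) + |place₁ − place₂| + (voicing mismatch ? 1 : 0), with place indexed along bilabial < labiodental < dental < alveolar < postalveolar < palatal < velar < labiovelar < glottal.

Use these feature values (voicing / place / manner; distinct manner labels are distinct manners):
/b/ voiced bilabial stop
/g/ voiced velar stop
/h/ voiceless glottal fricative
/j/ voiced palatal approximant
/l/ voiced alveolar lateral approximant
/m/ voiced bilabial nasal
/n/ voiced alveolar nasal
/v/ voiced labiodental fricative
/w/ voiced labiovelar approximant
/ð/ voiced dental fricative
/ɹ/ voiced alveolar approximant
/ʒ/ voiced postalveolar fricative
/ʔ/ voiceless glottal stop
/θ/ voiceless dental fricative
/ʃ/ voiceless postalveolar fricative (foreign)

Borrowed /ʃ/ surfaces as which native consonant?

ʒ

/ʒ/ is closest: same manner (fricative), place distance 0 (postalveolar→postalveolar), voicing differs (+1); total 1. Next closest is /θ/ at distance 2.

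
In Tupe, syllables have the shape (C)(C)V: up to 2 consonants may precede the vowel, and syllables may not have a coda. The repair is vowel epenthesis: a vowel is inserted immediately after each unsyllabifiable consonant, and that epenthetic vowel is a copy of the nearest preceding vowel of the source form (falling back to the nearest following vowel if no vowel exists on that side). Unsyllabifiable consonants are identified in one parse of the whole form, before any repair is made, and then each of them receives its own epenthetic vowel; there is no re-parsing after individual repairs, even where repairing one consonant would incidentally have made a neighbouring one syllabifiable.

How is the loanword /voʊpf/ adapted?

The consonants /p/, /f/ cannot be parsed into a legal (C)(C)V syllable (no codas are permitted; onsets may contain at most 2 consonants).
Epenthesis after each stranded consonant: /p/ → /pʊ/, /f/ → /fʊ/.

voʊpʊfʊ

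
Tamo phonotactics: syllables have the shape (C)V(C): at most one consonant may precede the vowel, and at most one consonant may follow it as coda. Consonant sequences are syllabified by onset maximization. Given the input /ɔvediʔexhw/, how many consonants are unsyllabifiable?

Under (C)V(C), the unsyllabifiable consonants are /h/, /w/ (at most one coda consonant is licensed; onsets are limited to one consonant).

2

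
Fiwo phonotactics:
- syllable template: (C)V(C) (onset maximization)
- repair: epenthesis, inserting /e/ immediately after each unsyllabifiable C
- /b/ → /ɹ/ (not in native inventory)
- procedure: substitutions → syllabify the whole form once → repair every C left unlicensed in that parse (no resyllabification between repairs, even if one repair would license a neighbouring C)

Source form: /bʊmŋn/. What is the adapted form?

Substitution: /b/ → /ɹ/, giving /ɹʊmŋn/.
The consonants /ŋ/, /n/ cannot be parsed into a legal (C)V(C) syllable (at most one coda consonant is licensed; onsets are limited to one consonant).
Epenthesis after each stranded consonant: /ŋ/ → /ŋe/, /n/ → /ne/.

ɹʊmŋene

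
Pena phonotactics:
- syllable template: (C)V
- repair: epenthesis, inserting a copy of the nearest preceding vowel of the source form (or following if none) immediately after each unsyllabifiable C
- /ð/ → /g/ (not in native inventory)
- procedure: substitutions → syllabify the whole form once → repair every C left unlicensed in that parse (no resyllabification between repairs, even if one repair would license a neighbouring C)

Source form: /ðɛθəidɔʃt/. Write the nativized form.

Substitution: /ð/ → /g/, giving /gɛθəidɔʃt/.
Syllabifying with onset maximization leaves /ʃ/, /t/ stranded (no codas are permitted; onsets are limited to one consonant).
Epenthesis after each stranded consonant: /ʃ/ → /ʃɔ/, /t/ → /tɔ/.

gɛθəidɔʃɔtɔ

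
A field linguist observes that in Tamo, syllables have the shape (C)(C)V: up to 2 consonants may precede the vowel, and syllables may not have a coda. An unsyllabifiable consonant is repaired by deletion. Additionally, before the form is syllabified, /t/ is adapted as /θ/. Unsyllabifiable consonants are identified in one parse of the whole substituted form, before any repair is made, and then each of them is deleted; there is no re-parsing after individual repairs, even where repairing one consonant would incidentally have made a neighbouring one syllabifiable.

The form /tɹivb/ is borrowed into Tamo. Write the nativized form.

Substitution: /t/ → /θ/, giving /θɹivb/.
Under (C)(C)V, the unsyllabifiable consonants are /v/, /b/ (no codas are permitted; onsets may contain at most 2 consonants).
Each unlicensed consonant is deleted: /v/, /b/.

θɹi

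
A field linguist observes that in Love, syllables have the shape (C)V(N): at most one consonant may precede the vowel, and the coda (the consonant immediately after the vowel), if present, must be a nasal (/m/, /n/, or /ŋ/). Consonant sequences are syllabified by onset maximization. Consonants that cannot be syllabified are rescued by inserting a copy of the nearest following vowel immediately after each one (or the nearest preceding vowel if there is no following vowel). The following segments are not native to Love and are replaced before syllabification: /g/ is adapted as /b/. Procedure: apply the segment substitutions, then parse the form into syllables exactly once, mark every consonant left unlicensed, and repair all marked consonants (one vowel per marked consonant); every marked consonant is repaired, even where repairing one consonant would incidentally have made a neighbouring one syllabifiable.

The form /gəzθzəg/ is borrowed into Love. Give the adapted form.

bəzəθəzəbə

Substitution: /g/ → /b/, giving /bəzθzəb/.
Syllabifying with onset maximization leaves /z/, /θ/, /b/ stranded (only a nasal (/m/, /n/, or /ŋ/) is licensed in coda position; onsets are limited to one consonant).
Inserting the epenthetic vowel yields /z/ → /zə/, /θ/ → /θə/, /b/ → /bə/.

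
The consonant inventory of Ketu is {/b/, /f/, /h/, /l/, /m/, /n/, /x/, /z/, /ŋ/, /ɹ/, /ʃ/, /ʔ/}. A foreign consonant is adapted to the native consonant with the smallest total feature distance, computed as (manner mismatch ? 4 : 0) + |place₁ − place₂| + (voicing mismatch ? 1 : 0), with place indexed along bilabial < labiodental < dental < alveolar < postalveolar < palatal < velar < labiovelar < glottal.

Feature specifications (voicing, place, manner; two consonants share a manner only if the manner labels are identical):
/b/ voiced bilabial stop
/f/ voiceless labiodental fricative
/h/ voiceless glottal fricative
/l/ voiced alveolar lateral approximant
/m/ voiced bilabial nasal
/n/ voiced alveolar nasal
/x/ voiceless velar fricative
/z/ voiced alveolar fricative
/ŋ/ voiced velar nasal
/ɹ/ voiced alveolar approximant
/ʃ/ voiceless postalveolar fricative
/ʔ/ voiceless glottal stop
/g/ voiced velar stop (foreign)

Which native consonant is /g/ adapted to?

/ʔ/ is closest: same manner (stop), place distance 2 (velar→glottal), voicing differs (+1); total 3. Next closest is /ŋ/ at distance 4.

ʔ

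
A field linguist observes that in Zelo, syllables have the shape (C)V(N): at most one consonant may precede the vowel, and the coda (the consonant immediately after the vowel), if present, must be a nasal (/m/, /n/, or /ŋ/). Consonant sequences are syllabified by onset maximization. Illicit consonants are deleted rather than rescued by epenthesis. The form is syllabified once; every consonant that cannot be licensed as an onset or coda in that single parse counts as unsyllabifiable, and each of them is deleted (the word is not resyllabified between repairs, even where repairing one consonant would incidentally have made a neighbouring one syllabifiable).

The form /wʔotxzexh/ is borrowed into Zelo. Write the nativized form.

The consonants /w/, /t/, /x/, /x/, /h/ cannot be parsed into a legal (C)V(N) syllable (only a nasal (/m/, /n/, or /ŋ/) is licensed in coda position; onsets are limited to one consonant).
Each unlicensed consonant is deleted: /w/, /t/, /x/, /x/, /h/.

ʔoze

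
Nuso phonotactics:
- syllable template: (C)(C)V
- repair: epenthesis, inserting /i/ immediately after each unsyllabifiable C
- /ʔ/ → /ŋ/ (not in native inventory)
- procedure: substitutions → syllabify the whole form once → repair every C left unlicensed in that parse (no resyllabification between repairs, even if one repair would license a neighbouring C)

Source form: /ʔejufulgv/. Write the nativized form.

ŋejufuligivi

Substitution: /ʔ/ → /ŋ/, giving /ŋejufulgv/.
Syllabifying with onset maximization leaves /l/, /g/, /v/ stranded (no codas are permitted; onsets may contain at most 2 consonants).
Epenthesis after each stranded consonant: /l/ → /li/, /g/ → /gi/, /v/ → /vi/.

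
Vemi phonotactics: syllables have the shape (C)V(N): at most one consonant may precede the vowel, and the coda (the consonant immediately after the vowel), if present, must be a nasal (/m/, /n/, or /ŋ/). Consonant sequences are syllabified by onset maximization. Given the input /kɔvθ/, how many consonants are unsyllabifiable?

2

Under (C)V(N), the unsyllabifiable consonants are /v/, /θ/ (only a nasal (/m/, /n/, or /ŋ/) is licensed in coda position; onsets are limited to one consonant).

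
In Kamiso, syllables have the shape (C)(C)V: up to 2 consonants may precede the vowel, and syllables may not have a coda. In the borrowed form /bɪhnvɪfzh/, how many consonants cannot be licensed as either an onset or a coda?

The consonants /h/, /f/, /z/, /h/ cannot be parsed into a legal (C)(C)V syllable (no codas are permitted; onsets may contain at most 2 consonants).

4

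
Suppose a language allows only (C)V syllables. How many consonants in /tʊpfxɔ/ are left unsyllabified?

2

Under (C)V, the unsyllabifiable consonants are /p/, /f/ (no codas are permitted; onsets are limited to one consonant).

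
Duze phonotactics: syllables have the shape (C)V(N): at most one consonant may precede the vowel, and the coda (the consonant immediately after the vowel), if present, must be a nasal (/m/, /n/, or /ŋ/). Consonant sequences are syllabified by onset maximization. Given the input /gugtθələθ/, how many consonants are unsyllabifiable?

Syllabifying with onset maximization leaves /g/, /t/, /θ/ stranded (only a nasal (/m/, /n/, or /ŋ/) is licensed in coda position; onsets are limited to one consonant).

3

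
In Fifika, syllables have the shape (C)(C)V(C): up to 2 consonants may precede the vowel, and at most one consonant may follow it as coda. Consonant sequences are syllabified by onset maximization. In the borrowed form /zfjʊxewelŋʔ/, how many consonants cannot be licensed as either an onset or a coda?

Under (C)(C)V(C), the unsyllabifiable consonants are /z/, /ŋ/, /ʔ/ (at most one coda consonant is licensed; onsets may contain at most 2 consonants).

3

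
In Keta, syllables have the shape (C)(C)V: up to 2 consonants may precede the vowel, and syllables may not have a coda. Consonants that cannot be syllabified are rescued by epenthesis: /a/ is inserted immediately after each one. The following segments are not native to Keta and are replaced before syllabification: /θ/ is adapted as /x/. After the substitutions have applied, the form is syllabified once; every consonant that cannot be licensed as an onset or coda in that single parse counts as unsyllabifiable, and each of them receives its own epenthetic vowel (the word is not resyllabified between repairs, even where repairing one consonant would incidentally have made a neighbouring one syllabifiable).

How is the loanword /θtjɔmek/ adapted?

Substitution: /θ/ → /x/, giving /xtjɔmek/.
Syllabifying with onset maximization leaves /x/, /k/ stranded (no codas are permitted; onsets may contain at most 2 consonants).
Each unlicensed consonant becomes the onset of a new syllable: /x/ → /xa/, /k/ → /ka/.

xatjɔmeka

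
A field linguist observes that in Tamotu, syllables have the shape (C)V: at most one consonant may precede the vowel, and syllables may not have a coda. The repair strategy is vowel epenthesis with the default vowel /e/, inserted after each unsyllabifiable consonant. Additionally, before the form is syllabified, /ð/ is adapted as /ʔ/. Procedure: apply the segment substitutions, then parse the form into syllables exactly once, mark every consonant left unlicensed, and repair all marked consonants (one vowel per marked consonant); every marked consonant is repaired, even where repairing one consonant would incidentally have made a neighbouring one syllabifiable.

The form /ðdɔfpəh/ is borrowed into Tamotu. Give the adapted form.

ʔedɔfepəhe

Substitution: /ð/ → /ʔ/, giving /ʔdɔfpəh/.
Syllabifying with onset maximization leaves /ʔ/, /f/, /h/ stranded (no codas are permitted; onsets are limited to one consonant).
Epenthesis after each stranded consonant: /ʔ/ → /ʔe/, /f/ → /fe/, /h/ → /he/.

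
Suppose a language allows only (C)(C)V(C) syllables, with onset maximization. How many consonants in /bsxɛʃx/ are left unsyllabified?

2

Under (C)(C)V(C), the unsyllabifiable consonants are /b/, /x/ (at most one coda consonant is licensed; onsets may contain at most 2 consonants).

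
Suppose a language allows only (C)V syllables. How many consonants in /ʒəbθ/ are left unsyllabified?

Under (C)V, the unsyllabifiable consonants are /b/, /θ/ (no codas are permitted; onsets are limited to one consonant).

2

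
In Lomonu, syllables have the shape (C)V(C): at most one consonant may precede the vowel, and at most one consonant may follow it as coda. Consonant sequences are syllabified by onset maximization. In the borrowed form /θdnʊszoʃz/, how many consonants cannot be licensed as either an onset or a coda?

3

Syllabifying with onset maximization leaves /θ/, /d/, /z/ stranded (at most one coda consonant is licensed; onsets are limited to one consonant).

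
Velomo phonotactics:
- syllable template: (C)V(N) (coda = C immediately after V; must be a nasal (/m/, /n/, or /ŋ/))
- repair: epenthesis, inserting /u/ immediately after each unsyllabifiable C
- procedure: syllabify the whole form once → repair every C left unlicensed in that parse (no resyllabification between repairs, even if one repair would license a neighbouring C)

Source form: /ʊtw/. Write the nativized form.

ʊtuwu

Syllabifying with onset maximization leaves /t/, /w/ stranded (only a nasal (/m/, /n/, or /ŋ/) is licensed in coda position; onsets are limited to one consonant).
Inserting the epenthetic vowel yields /t/ → /tu/, /w/ → /wu/.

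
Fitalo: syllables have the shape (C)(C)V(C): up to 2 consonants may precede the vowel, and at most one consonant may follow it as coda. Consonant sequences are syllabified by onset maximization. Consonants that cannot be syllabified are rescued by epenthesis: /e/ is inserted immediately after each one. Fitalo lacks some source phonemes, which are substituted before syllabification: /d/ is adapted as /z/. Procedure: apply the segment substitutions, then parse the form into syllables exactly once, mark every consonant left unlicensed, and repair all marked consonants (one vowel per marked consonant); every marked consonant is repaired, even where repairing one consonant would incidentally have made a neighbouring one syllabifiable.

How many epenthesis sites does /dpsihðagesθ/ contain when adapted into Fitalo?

2

After substitution the input is /zpsihðagesθ/.
The unsyllabifiable consonants are /z/, /θ/; each receives one epenthetic vowel.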